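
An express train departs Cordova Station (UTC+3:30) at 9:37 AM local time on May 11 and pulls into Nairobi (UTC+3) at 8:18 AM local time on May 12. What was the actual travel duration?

Nairobi is 0:30 behind Cordova Station.
Clock-face elapsed time (ignoring zones) is 22 hours 41 minutes.
Actual elapsed = 22 hours 41 minutes + 0:30 = 23 hours 11 minutes.

23 hours 11 minutes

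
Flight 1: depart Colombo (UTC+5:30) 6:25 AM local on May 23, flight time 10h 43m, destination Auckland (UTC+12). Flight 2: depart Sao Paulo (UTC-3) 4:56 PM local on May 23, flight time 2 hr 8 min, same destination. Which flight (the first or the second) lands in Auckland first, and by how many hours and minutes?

the first, by 10 hours 26 minutes

Flight 1 in UTC: 6:25 AM − 5:30 = 12:55 AM on May 23.
+10 hours and 43 minutes → arrive 11:38 AM UTC on May 23.
Flight 2 in UTC: 4:56 PM + 3:00 = 7:56 PM on May 23.
+2 hours and 8 minutes → arrive 10:04 PM UTC on May 23.
Flight 1 lands earlier by 10 hours 26 minutes.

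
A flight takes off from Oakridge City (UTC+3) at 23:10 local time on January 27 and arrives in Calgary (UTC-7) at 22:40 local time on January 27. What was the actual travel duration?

9 hours 30 minutes

Departure in UTC: 23:10 − 3:00 = 20:10 on Jan 27.
Arrival in UTC: 22:40 + 7:00 = 05:40 on Jan 28.
Elapsed = 05:40 − 20:10 (+1 day) = 9 hours 30 minutes.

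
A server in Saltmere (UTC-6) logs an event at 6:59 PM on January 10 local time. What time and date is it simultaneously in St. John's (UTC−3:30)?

St. John's is 2:30 ahead of Saltmere.
Shift by the zone difference: 6:59 PM + 2:30 = 9:29 PM on Jan 10 in St. John's.

9:29 PM on January 10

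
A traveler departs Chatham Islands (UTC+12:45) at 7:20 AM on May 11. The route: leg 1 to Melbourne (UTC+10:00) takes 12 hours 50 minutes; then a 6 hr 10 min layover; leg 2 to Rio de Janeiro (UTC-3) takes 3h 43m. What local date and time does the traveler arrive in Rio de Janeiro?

2:18 PM on May 11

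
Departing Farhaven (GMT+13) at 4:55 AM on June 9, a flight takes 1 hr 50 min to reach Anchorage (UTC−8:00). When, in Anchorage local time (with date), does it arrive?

9:45 AM on June 8

Anchorage is 21:00 behind Farhaven.
After 1 hour and 50 minutes it is 6:45 AM in Farhaven.
Shift by the zone difference: 6:45 AM − 21:00 = 9:45 AM on Jun 8 in Anchorage.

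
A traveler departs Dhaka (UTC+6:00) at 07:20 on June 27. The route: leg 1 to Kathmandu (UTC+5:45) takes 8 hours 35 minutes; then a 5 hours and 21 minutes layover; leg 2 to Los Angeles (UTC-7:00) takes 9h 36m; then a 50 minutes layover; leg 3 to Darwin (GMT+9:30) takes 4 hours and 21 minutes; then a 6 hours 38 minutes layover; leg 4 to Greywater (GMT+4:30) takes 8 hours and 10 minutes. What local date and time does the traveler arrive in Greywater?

01:21 on June 29

Convert departure to UTC: 07:20 − 6:00 = 01:20 UTC on Jun 27.
Add 8 hours and 35 minutes leg 1 → 09:55 UTC.
Add 5 hours 21 minutes layover in Kathmandu → 15:16 UTC.
Add 9 hours and 36 minutes leg 2 → 00:52 UTC (Jun 28).
Add 50 minutes layover in Los Angeles → 01:42 UTC.
Add 4 hours 21 minutes leg 3 → 06:03 UTC.
Add 6 hours 38 minutes layover in Darwin → 12:41 UTC.
Add 8 hours 10 minutes leg 4 → 20:51 UTC.
Greywater is UTC+4:30, so local arrival = 20:51 + 4:30 = 01:21 on Jun 29.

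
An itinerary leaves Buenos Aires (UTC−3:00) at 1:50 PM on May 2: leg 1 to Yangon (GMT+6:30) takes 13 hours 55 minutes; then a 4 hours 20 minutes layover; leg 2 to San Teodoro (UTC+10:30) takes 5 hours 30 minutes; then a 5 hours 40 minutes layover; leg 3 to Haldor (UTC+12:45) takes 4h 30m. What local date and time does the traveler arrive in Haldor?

3:30 PM on May 4

Convert departure to UTC: 1:50 PM + 3:00 = 4:50 PM UTC on May 2.
Add 13 hours and 55 minutes leg 1 → 6:45 AM UTC (May 3).
Add 4 hours 20 minutes layover in Yangon → 11:05 AM UTC.
Add 5 hours and 30 minutes leg 2 → 4:35 PM UTC.
Add 5 hours and 40 minutes layover in San Teodoro → 10:15 PM UTC.
Add 4 hours and 30 minutes leg 3 → 2:45 AM UTC (May 4).
Haldor is UTC+12:45, so local arrival = 2:45 AM + 12:45 = 3:30 PM on May 4.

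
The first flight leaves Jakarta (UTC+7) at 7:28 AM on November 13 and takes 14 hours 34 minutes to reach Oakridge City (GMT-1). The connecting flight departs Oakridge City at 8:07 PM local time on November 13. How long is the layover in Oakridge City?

6 hours 5 minutes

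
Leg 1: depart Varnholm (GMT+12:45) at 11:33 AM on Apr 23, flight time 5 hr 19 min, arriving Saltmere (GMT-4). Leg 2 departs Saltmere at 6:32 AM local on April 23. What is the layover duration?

Convert departure to UTC: 11:33 AM − 12:45 = 10:48 PM UTC on Apr 22.
Add 5 hours 19 minutes flight time → 4:07 AM UTC (Apr 23).
Saltmere is UTC−4:00, so local arrival = 4:07 AM − 4:00 = 12:07 AM on Apr 23.
Layover = 6:32 AM − 12:07 AM = 6 hours 25 minutes.

6 hours 25 minutes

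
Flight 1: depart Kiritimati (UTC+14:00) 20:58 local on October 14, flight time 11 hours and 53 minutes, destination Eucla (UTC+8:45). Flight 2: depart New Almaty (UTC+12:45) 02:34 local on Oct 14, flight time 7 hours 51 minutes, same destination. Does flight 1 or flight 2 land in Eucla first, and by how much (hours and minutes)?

the second, by 21 hours 11 minutes

Flight 1 in UTC: 20:58 − 14:00 = 06:58 on Oct 14.
+11 hours and 53 minutes → arrive 18:51 UTC on Oct 14.
Flight 2 in UTC: 02:34 − 12:45 = 13:49 on Oct 13.
+7 hours 51 minutes → arrive 21:40 UTC on Oct 13.
Flight 2 lands earlier by 21 hours 11 minutes.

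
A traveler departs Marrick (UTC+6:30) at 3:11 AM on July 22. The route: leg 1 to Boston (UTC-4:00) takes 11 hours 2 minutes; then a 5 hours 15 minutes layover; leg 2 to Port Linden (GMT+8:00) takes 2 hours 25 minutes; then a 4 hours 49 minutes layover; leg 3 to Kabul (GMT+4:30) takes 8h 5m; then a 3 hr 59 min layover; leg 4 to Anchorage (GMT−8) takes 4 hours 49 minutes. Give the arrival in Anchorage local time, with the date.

Convert departure to UTC: 3:11 AM − 6:30 = 8:41 PM UTC on Jul 21.
Add 11 hours and 2 minutes leg 1 → 7:43 AM UTC (Jul 22).
Add 5 hours and 15 minutes layover in Boston → 12:58 PM UTC.
Add 2 hours and 25 minutes leg 2 → 3:23 PM UTC.
Add 4 hours and 49 minutes layover in Port Linden → 8:12 PM UTC.
Add 8 hours 5 minutes leg 3 → 4:17 AM UTC (Jul 23).
Add 3 hours and 59 minutes layover in Kabul → 8:16 AM UTC.
Add 4 hours and 49 minutes leg 4 → 1:05 PM UTC.
Anchorage is UTC−8:00, so local arrival = 1:05 PM − 8:00 = 5:05 AM on Jul 23.

5:05 AM on July 23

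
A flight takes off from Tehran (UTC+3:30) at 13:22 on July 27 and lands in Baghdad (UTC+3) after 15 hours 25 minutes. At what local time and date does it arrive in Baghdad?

Baghdad is 0:30 behind Tehran.
After 15 hours and 25 minutes it is 04:47 (Jul 28) in Tehran.
Shift by the zone difference: 04:47 − 0:30 = 04:17 on Jul 28 in Baghdad.

04:17 on Jul 28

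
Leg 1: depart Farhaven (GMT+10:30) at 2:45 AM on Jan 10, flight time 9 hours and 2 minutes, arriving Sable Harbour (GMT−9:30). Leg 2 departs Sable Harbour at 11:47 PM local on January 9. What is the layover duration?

8 hours

Convert departure to UTC: 2:45 AM − 10:30 = 4:15 PM UTC on Jan 9.
Add 9 hours 2 minutes flight time → 1:17 AM UTC (Jan 10).
Sable Harbour is UTC−9:30, so local arrival = 1:17 AM − 9:30 = 3:47 PM on Jan 9.
Layover = 11:47 PM − 3:47 PM = 8 hours.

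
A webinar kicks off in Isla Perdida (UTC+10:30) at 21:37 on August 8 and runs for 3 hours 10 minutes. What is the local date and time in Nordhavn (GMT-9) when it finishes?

05:17 on August 8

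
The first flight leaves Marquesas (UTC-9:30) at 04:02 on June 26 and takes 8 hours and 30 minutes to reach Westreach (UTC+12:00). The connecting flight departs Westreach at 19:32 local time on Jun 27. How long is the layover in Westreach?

9 hours 30 minutes

Convert departure to UTC: 04:02 + 9:30 = 13:32 UTC on Jun 26.
Add 8 hours 30 minutes flight time → 22:02 UTC.
Westreach is UTC+12:00, so local arrival = 22:02 + 12:00 = 10:02 on Jun 27.
Layover = 19:32 − 10:02 = 9 hours 30 minutes.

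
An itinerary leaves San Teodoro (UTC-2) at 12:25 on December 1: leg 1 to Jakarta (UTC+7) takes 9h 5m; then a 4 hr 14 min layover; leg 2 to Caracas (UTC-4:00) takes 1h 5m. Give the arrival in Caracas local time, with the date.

00:49 on Dec 2

Convert departure to UTC: 12:25 + 2:00 = 14:25 UTC on Dec 1.
Add 9 hours 5 minutes leg 1 → 23:30 UTC.
Add 4 hours 14 minutes layover in Jakarta → 03:44 UTC (Dec 2).
Add 1 hour and 5 minutes leg 2 → 04:49 UTC.
Caracas is UTC−4:00, so local arrival = 04:49 − 4:00 = 00:49 on Dec 2.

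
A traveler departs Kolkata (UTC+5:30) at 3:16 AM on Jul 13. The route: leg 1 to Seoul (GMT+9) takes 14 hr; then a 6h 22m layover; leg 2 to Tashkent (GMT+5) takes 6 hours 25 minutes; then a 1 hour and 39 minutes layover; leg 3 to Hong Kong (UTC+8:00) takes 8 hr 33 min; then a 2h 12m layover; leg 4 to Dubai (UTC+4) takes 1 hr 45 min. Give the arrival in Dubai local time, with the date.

Convert departure to UTC: 3:16 AM − 5:30 = 9:46 PM UTC on Jul 12.
Add 14 hours leg 1 → 11:46 AM UTC (Jul 13).
Add 6 hours and 22 minutes layover in Seoul → 6:08 PM UTC.
Add 6 hours and 25 minutes leg 2 → 12:33 AM UTC (Jul 14).
Add 1 hour and 39 minutes layover in Tashkent → 2:12 AM UTC.
Add 8 hours and 33 minutes leg 3 → 10:45 AM UTC.
Add 2 hours and 12 minutes layover in Hong Kong → 12:57 PM UTC.
Add 1 hour and 45 minutes leg 4 → 2:42 PM UTC.
Dubai is UTC+4:00, so local arrival = 2:42 PM + 4:00 = 6:42 PM on Jul 14.

6:42 PM on Jul 14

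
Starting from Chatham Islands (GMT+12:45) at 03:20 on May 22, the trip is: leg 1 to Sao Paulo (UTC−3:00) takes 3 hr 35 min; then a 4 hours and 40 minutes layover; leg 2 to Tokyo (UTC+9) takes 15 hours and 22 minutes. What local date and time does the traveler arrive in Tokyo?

23:12 on May 22

Convert departure to UTC: 03:20 − 12:45 = 14:35 UTC on May 21.
Add 3 hours and 35 minutes leg 1 → 18:10 UTC.
Add 4 hours 40 minutes layover in Sao Paulo → 22:50 UTC.
Add 15 hours and 22 minutes leg 2 → 14:12 UTC (May 22).
Tokyo is UTC+9:00, so local arrival = 14:12 + 9:00 = 23:12 on May 22.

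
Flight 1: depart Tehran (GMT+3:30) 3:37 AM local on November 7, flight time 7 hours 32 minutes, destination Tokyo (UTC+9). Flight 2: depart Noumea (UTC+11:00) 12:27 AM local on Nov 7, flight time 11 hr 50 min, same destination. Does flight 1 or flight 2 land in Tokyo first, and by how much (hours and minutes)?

Flight 1 in UTC: 3:37 AM − 3:30 = 12:07 AM on Nov 7.
+7 hours 32 minutes → arrive 7:39 AM UTC on Nov 7.
Flight 2 in UTC: 12:27 AM − 11:00 = 1:27 PM on Nov 6.
+11 hours 50 minutes → arrive 1:17 AM UTC on Nov 7.
Flight 2 lands earlier by 6 hours 22 minutes.

the second, by 6 hours 22 minutes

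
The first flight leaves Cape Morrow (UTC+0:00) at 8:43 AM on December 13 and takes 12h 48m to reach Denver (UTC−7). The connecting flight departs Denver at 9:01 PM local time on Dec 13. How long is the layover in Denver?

Cape Morrow is at UTC+0, so departure is already 8:43 AM UTC on Dec 13.
Add 12 hours and 48 minutes flight time → 9:31 PM UTC.
Denver is UTC−7:00, so local arrival = 9:31 PM − 7:00 = 2:31 PM on Dec 13.
Layover = 9:01 PM − 2:31 PM = 6 hours 30 minutes.

6 hours 30 minutes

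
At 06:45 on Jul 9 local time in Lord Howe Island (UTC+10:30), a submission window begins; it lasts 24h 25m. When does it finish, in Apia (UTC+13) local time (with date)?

09:40 on July 10

Apia is 2:30 ahead of Lord Howe Island.
After 24 hours and 25 minutes it is 07:10 (Jul 10) in Lord Howe Island.
Shift by the zone difference: 07:10 + 2:30 = 09:40 on Jul 10 in Apia.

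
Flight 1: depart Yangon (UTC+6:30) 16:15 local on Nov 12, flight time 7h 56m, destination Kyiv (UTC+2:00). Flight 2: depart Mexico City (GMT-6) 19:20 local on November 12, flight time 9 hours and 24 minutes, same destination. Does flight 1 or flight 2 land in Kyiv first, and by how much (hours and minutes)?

Flight 1 in UTC: 16:15 − 6:30 = 09:45 on Nov 12.
+7 hours 56 minutes → arrive 17:41 UTC on Nov 12.
Flight 2 in UTC: 19:20 + 6:00 = 01:20 on Nov 13.
+9 hours 24 minutes → arrive 10:44 UTC on Nov 13.
Flight 1 lands earlier by 17 hours 3 minutes.

the first, by 17 hours 3 minutes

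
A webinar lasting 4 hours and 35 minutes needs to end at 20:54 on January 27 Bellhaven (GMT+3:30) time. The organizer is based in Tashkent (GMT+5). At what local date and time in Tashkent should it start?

Target end time in UTC: 20:54 − 3:30 = 17:24 on Jan 27.
Subtract 4 hours and 35 minutes → start 12:49 UTC on Jan 27.
Tashkent is UTC+5:00: 12:49 + 5:00 = 17:49 on Jan 27.

17:49 on January 27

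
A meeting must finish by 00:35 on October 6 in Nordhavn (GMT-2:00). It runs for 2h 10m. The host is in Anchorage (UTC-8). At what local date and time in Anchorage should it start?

Target end time in UTC: 00:35 + 2:00 = 02:35 on Oct 6.
Subtract 2 hours and 10 minutes → start 00:25 UTC on Oct 6.
Anchorage is UTC−8:00: 00:25 − 8:00 = 16:25 on Oct 5.

16:25 on Oct 5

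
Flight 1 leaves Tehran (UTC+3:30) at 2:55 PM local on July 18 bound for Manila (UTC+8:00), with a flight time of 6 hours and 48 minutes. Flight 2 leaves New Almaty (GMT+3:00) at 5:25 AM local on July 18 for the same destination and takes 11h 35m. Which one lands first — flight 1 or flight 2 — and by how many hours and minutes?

the second, by 4 hours 13 minutes

Flight 1 in UTC: 2:55 PM − 3:30 = 11:25 AM on Jul 18.
+6 hours and 48 minutes → arrive 6:13 PM UTC on Jul 18.
Flight 2 in UTC: 5:25 AM − 3:00 = 2:25 AM on Jul 18.
+11 hours 35 minutes → arrive 2:00 PM UTC on Jul 18.
Flight 2 lands earlier by 4 hours 13 minutes.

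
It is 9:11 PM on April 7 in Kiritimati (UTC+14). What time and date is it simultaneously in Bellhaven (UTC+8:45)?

In UTC: 9:11 PM − 14:00 = 7:11 AM on Apr 7.
Bellhaven is UTC+8:45: 7:11 AM + 8:45 = 3:56 PM on Apr 7.

3:56 PM on April 7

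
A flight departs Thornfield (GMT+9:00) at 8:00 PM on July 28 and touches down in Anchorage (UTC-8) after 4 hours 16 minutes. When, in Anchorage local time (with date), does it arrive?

Convert departure to UTC: 8:00 PM − 9:00 = 11:00 AM UTC on Jul 28.
Add 4 hours 16 minutes travel time → 3:16 PM UTC.
Anchorage is UTC−8:00, so local arrival = 3:16 PM − 8:00 = 7:16 AM on Jul 28.

7:16 AM on Jul 28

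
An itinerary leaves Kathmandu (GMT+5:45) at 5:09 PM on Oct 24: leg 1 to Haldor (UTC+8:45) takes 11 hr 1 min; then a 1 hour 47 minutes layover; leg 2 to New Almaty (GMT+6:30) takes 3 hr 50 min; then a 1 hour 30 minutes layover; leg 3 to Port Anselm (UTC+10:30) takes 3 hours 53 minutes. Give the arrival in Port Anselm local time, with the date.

7:55 PM on October 25

Convert departure to UTC: 5:09 PM − 5:45 = 11:24 AM UTC on Oct 24.
Add 11 hours 1 minute leg 1 → 10:25 PM UTC.
Add 1 hour 47 minutes layover in Haldor → 12:12 AM UTC (Oct 25).
Add 3 hours and 50 minutes leg 2 → 4:02 AM UTC.
Add 1 hour and 30 minutes layover in New Almaty → 5:32 AM UTC.
Add 3 hours and 53 minutes leg 3 → 9:25 AM UTC.
Port Anselm is UTC+10:30, so local arrival = 9:25 AM + 10:30 = 7:55 PM on Oct 25.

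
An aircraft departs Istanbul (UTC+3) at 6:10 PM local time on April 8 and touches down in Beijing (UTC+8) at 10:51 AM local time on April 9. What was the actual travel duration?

11 hours 41 minutes

Departure in UTC: 6:10 PM − 3:00 = 3:10 PM on Apr 8.
Arrival in UTC: 10:51 AM − 8:00 = 2:51 AM on Apr 9.
Elapsed = 2:51 AM − 3:10 PM (+1 day) = 11 hours 41 minutes.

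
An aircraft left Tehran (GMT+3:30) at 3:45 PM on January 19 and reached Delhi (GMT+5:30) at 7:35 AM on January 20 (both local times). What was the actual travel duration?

13 hours 50 minutes

Departure in UTC: 3:45 PM − 3:30 = 12:15 PM on Jan 19.
Arrival in UTC: 7:35 AM − 5:30 = 2:05 AM on Jan 20.
Elapsed = 2:05 AM − 12:15 PM (+1 day) = 13 hours 50 minutes.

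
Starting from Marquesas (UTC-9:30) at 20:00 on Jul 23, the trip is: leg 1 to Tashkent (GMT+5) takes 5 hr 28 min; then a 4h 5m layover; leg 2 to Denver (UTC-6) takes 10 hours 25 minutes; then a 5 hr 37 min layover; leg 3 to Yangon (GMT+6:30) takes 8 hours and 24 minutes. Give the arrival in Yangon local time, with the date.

21:59 on July 25

Convert departure to UTC: 20:00 + 9:30 = 05:30 UTC on Jul 24.
Add 5 hours and 28 minutes leg 1 → 10:58 UTC.
Add 4 hours 5 minutes layover in Tashkent → 15:03 UTC.
Add 10 hours and 25 minutes leg 2 → 01:28 UTC (Jul 25).
Add 5 hours 37 minutes layover in Denver → 07:05 UTC.
Add 8 hours 24 minutes leg 3 → 15:29 UTC.
Yangon is UTC+6:30, so local arrival = 15:29 + 6:30 = 21:59 on Jul 25.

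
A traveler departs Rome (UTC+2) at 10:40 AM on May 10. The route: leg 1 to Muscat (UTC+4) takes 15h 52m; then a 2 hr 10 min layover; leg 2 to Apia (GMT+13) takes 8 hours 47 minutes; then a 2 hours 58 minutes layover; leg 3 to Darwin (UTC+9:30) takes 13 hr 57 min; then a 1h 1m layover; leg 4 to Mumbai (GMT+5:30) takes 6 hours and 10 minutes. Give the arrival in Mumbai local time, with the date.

Convert departure to UTC: 10:40 AM − 2:00 = 8:40 AM UTC on May 10.
Add 15 hours 52 minutes leg 1 → 12:32 AM UTC (May 11).
Add 2 hours 10 minutes layover in Muscat → 2:42 AM UTC.
Add 8 hours 47 minutes leg 2 → 11:29 AM UTC.
Add 2 hours 58 minutes layover in Apia → 2:27 PM UTC.
Add 13 hours and 57 minutes leg 3 → 4:24 AM UTC (May 12).
Add 1 hour and 1 minute layover in Darwin → 5:25 AM UTC.
Add 6 hours 10 minutes leg 4 → 11:35 AM UTC.
Mumbai is UTC+5:30, so local arrival = 11:35 AM + 5:30 = 5:05 PM on May 12.

5:05 PM on May 12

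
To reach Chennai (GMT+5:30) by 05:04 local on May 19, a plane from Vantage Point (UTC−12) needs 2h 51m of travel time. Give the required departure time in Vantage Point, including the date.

08:43 on May 18

Target arrival in UTC: 05:04 − 5:30 = 23:34 on May 18.
Subtract 2 hours 51 minutes → departure 20:43 UTC on May 18.
Vantage Point is UTC−12:00: 20:43 − 12:00 = 08:43 on May 18.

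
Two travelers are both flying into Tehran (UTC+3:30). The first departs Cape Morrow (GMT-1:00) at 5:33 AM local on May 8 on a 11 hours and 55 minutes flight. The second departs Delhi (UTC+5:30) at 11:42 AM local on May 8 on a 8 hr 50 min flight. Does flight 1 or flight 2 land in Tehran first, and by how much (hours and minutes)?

the second, by 3 hours 26 minutes

Flight 1 in UTC: 5:33 AM + 1:00 = 6:33 AM on May 8.
+11 hours and 55 minutes → arrive 6:28 PM UTC on May 8.
Flight 2 in UTC: 11:42 AM − 5:30 = 6:12 AM on May 8.
+8 hours and 50 minutes → arrive 3:02 PM UTC on May 8.
Flight 2 lands earlier by 3 hours 26 minutes.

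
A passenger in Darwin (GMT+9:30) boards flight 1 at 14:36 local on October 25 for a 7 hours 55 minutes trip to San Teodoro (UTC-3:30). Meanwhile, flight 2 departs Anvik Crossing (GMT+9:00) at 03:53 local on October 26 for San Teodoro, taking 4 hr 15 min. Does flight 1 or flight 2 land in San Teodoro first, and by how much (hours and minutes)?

the first, by 10 hours 7 minutes

Flight 1 in UTC: 14:36 − 9:30 = 05:06 on Oct 25.
+7 hours and 55 minutes → arrive 13:01 UTC on Oct 25.
Flight 2 in UTC: 03:53 − 9:00 = 18:53 on Oct 25.
+4 hours and 15 minutes → arrive 23:08 UTC on Oct 25.
Flight 1 lands earlier by 10 hours 7 minutes.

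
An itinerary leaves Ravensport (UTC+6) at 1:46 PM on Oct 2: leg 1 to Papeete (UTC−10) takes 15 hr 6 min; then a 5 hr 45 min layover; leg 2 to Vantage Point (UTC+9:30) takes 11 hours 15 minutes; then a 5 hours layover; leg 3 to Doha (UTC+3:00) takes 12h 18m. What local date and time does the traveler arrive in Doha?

Convert departure to UTC: 1:46 PM − 6:00 = 7:46 AM UTC on Oct 2.
Add 15 hours 6 minutes leg 1 → 10:52 PM UTC.
Add 5 hours and 45 minutes layover in Papeete → 4:37 AM UTC (Oct 3).
Add 11 hours and 15 minutes leg 2 → 3:52 PM UTC.
Add 5 hours layover in Vantage Point → 8:52 PM UTC.
Add 12 hours 18 minutes leg 3 → 9:10 AM UTC (Oct 4).
Doha is UTC+3:00, so local arrival = 9:10 AM + 3:00 = 12:10 PM on Oct 4.

12:10 PM on October 4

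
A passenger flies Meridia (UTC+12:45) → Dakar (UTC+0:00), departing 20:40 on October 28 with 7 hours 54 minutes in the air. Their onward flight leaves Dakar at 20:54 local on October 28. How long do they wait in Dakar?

Convert departure to UTC: 20:40 − 12:45 = 07:55 UTC on Oct 28.
Add 7 hours and 54 minutes flight time → 15:49 UTC.
Dakar is UTC+0, so local arrival is the same: 15:49 on Oct 28.
Layover = 20:54 − 15:49 = 5 hours 5 minutes.

5 hours 5 minutes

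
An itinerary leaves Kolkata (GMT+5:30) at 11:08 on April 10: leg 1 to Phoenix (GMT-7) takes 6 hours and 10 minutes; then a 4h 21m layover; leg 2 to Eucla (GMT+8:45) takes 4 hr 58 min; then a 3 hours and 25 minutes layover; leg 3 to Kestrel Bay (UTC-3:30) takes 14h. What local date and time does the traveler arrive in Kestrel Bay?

11:02 on April 11

Convert departure to UTC: 11:08 − 5:30 = 05:38 UTC on Apr 10.
Add 6 hours and 10 minutes leg 1 → 11:48 UTC.
Add 4 hours 21 minutes layover in Phoenix → 16:09 UTC.
Add 4 hours and 58 minutes leg 2 → 21:07 UTC.
Add 3 hours and 25 minutes layover in Eucla → 00:32 UTC (Apr 11).
Add 14 hours leg 3 → 14:32 UTC.
Kestrel Bay is UTC−3:30, so local arrival = 14:32 − 3:30 = 11:02 on Apr 11.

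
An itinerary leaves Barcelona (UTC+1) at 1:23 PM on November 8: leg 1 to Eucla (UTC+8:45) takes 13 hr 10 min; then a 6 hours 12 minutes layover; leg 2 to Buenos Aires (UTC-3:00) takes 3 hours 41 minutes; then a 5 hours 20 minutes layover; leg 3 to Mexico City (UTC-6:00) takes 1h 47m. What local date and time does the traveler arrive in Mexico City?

12:33 PM on November 9

Convert departure to UTC: 1:23 PM − 1:00 = 12:23 PM UTC on Nov 8.
Add 13 hours and 10 minutes leg 1 → 1:33 AM UTC (Nov 9).
Add 6 hours 12 minutes layover in Eucla → 7:45 AM UTC.
Add 3 hours 41 minutes leg 2 → 11:26 AM UTC.
Add 5 hours and 20 minutes layover in Buenos Aires → 4:46 PM UTC.
Add 1 hour and 47 minutes leg 3 → 6:33 PM UTC.
Mexico City is UTC−6:00, so local arrival = 6:33 PM − 6:00 = 12:33 PM on Nov 9.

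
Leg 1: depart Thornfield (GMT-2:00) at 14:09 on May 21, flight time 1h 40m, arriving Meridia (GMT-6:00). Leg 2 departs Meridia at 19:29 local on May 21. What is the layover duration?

Convert departure to UTC: 14:09 + 2:00 = 16:09 UTC on May 21.
Add 1 hour and 40 minutes flight time → 17:49 UTC.
Meridia is UTC−6:00, so local arrival = 17:49 − 6:00 = 11:49 on May 21.
Layover = 19:29 − 11:49 = 7 hours 40 minutes.

7 hours 40 minutes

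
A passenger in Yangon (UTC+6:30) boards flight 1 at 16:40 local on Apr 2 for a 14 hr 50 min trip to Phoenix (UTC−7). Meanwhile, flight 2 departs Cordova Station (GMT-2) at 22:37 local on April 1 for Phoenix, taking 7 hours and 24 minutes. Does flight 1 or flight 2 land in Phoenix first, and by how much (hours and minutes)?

Flight 1 in UTC: 16:40 − 6:30 = 10:10 on Apr 2.
+14 hours and 50 minutes → arrive 01:00 UTC on Apr 3.
Flight 2 in UTC: 22:37 + 2:00 = 00:37 on Apr 2.
+7 hours and 24 minutes → arrive 08:01 UTC on Apr 2.
Flight 2 lands earlier by 16 hours 59 minutes.

the second, by 16 hours 59 minutes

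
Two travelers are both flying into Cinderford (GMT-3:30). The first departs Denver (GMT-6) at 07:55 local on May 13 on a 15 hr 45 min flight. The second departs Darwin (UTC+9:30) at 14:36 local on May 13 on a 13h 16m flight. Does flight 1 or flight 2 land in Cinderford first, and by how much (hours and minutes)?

the second, by 11 hours 18 minutes

Flight 1 in UTC: 07:55 + 6:00 = 13:55 on May 13.
+15 hours 45 minutes → arrive 05:40 UTC on May 14.
Flight 2 in UTC: 14:36 − 9:30 = 05:06 on May 13.
+13 hours 16 minutes → arrive 18:22 UTC on May 13.
Flight 2 lands earlier by 11 hours 18 minutes.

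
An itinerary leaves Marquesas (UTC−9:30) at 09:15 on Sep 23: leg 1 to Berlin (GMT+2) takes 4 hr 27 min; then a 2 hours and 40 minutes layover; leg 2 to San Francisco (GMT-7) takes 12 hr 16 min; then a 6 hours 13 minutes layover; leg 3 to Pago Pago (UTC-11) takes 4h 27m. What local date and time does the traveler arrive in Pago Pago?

13:48 on September 24

Convert departure to UTC: 09:15 + 9:30 = 18:45 UTC on Sep 23.
Add 4 hours and 27 minutes leg 1 → 23:12 UTC.
Add 2 hours 40 minutes layover in Berlin → 01:52 UTC (Sep 24).
Add 12 hours and 16 minutes leg 2 → 14:08 UTC.
Add 6 hours 13 minutes layover in San Francisco → 20:21 UTC.
Add 4 hours 27 minutes leg 3 → 00:48 UTC (Sep 25).
Pago Pago is UTC−11:00, so local arrival = 00:48 − 11:00 = 13:48 on Sep 24.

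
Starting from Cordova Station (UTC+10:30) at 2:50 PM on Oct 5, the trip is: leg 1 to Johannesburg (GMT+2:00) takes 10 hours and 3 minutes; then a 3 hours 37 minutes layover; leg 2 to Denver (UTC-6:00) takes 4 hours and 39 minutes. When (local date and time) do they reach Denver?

4:39 PM on October 5

Convert departure to UTC: 2:50 PM − 10:30 = 4:20 AM UTC on Oct 5.
Add 10 hours 3 minutes leg 1 → 2:23 PM UTC.
Add 3 hours 37 minutes layover in Johannesburg → 6:00 PM UTC.
Add 4 hours 39 minutes leg 2 → 10:39 PM UTC.
Denver is UTC−6:00, so local arrival = 10:39 PM − 6:00 = 4:39 PM on Oct 5.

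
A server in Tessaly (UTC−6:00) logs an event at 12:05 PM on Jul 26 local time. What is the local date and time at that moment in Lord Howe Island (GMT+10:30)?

4:35 AM on July 27

In UTC: 12:05 PM + 6:00 = 6:05 PM on Jul 26.
Lord Howe Island is UTC+10:30: 6:05 PM + 10:30 = 4:35 AM on Jul 27.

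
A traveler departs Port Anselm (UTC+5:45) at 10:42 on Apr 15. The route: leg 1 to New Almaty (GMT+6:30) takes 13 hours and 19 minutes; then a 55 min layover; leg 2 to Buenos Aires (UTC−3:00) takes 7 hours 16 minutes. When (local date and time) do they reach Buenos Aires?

Convert departure to UTC: 10:42 − 5:45 = 04:57 UTC on Apr 15.
Add 13 hours 19 minutes leg 1 → 18:16 UTC.
Add 55 minutes layover in New Almaty → 19:11 UTC.
Add 7 hours 16 minutes leg 2 → 02:27 UTC (Apr 16).
Buenos Aires is UTC−3:00, so local arrival = 02:27 − 3:00 = 23:27 on Apr 15.

23:27 on Apr 15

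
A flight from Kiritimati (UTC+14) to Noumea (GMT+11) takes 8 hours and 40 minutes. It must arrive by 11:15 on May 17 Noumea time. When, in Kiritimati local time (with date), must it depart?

Target arrival in UTC: 11:15 − 11:00 = 00:15 on May 17.
Subtract 8 hours and 40 minutes → departure 15:35 UTC on May 16.
Kiritimati is UTC+14:00: 15:35 + 14:00 = 05:35 on May 17.

05:35 on May 17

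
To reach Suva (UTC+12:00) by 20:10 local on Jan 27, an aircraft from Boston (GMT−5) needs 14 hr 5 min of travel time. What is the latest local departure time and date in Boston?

13:05 on January 26

Target arrival in UTC: 20:10 − 12:00 = 08:10 on Jan 27.
Subtract 14 hours and 5 minutes → departure 18:05 UTC on Jan 26.
Boston is UTC−5:00: 18:05 − 5:00 = 13:05 on Jan 26.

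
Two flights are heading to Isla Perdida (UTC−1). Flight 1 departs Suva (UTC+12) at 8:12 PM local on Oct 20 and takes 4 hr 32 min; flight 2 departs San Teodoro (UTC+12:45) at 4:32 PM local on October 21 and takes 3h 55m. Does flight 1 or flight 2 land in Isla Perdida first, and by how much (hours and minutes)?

the first, by 18 hours 58 minutes

Flight 1 in UTC: 8:12 PM − 12:00 = 8:12 AM on Oct 20.
+4 hours 32 minutes → arrive 12:44 PM UTC on Oct 20.
Flight 2 in UTC: 4:32 PM − 12:45 = 3:47 AM on Oct 21.
+3 hours and 55 minutes → arrive 7:42 AM UTC on Oct 21.
Flight 1 lands earlier by 18 hours 58 minutes.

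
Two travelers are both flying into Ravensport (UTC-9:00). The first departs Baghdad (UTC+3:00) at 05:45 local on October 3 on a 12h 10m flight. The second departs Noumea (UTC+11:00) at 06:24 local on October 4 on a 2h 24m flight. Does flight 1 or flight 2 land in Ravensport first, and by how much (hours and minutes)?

the first, by 6 hours 53 minutes

Flight 1 in UTC: 05:45 − 3:00 = 02:45 on Oct 3.
+12 hours and 10 minutes → arrive 14:55 UTC on Oct 3.
Flight 2 in UTC: 06:24 − 11:00 = 19:24 on Oct 3.
+2 hours and 24 minutes → arrive 21:48 UTC on Oct 3.
Flight 1 lands earlier by 6 hours 53 minutes.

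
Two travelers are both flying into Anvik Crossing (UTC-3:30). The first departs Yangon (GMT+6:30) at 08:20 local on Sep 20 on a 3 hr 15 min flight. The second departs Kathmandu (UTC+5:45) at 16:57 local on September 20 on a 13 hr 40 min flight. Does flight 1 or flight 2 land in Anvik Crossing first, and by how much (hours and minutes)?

Flight 1 in UTC: 08:20 − 6:30 = 01:50 on Sep 20.
+3 hours 15 minutes → arrive 05:05 UTC on Sep 20.
Flight 2 in UTC: 16:57 − 5:45 = 11:12 on Sep 20.
+13 hours 40 minutes → arrive 00:52 UTC on Sep 21.
Flight 1 lands earlier by 19 hours 47 minutes.

the first, by 19 hours 47 minutes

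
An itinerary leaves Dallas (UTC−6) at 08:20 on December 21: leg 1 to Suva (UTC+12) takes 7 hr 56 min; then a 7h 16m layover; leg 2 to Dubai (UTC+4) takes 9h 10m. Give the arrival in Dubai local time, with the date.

Convert departure to UTC: 08:20 + 6:00 = 14:20 UTC on Dec 21.
Add 7 hours 56 minutes leg 1 → 22:16 UTC.
Add 7 hours and 16 minutes layover in Suva → 05:32 UTC (Dec 22).
Add 9 hours 10 minutes leg 2 → 14:42 UTC.
Dubai is UTC+4:00, so local arrival = 14:42 + 4:00 = 18:42 on Dec 22.

18:42 on December 22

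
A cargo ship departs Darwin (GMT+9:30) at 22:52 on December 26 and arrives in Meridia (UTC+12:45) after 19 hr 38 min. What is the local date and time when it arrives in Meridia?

Meridia is 3:15 ahead of Darwin.
After 19 hours 38 minutes it is 18:30 (Dec 27) in Darwin.
Shift by the zone difference: 18:30 + 3:15 = 21:45 on Dec 27 in Meridia.

21:45 on Dec 27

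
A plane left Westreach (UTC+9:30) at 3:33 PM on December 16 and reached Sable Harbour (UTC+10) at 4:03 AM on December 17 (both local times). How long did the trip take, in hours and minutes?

Sable Harbour is 0:30 ahead of Westreach.
Clock-face elapsed time (ignoring zones) is 12 hours 30 minutes.
Actual elapsed = 12 hours 30 minutes − 0:30 = 12 hours.

12 hours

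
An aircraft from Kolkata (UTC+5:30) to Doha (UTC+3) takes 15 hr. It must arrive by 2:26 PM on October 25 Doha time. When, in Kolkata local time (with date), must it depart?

1:56 AM on Oct 25

Target arrival in UTC: 2:26 PM − 3:00 = 11:26 AM on Oct 25.
Subtract 15 hours → departure 8:26 PM UTC on Oct 24.
Kolkata is UTC+5:30: 8:26 PM + 5:30 = 1:56 AM on Oct 25.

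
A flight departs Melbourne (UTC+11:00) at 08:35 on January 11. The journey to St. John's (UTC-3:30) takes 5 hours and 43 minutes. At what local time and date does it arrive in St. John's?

23:48 on January 10

Convert departure to UTC: 08:35 − 11:00 = 21:35 UTC on Jan 10.
Add 5 hours and 43 minutes travel time → 03:18 UTC (Jan 11).
St. John's is UTC−3:30, so local arrival = 03:18 − 3:30 = 23:48 on Jan 10.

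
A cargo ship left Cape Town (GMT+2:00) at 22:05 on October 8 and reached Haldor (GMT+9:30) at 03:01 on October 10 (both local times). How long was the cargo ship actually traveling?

21 hours 26 minutes

Departure in UTC: 22:05 − 2:00 = 20:05 on Oct 8.
Arrival in UTC: 03:01 − 9:30 = 17:31 on Oct 9.
Elapsed = 17:31 − 20:05 (+1 day) = 21 hours 26 minutes.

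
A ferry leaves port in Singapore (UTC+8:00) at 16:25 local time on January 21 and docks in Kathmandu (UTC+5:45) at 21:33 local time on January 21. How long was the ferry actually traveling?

Kathmandu is 2:15 behind Singapore.
Clock-face elapsed time (ignoring zones) is 5 hours 8 minutes.
Actual elapsed = 5 hours 8 minutes + 2:15 = 7 hours 23 minutes.

7 hours 23 minutes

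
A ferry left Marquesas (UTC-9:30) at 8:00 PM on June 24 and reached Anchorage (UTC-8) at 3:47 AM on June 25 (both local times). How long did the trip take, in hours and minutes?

6 hours 17 minutes

Departure in UTC: 8:00 PM + 9:30 = 5:30 AM on Jun 25.
Arrival in UTC: 3:47 AM + 8:00 = 11:47 AM on Jun 25.
Elapsed = 11:47 AM − 5:30 AM = 6 hours 17 minutes.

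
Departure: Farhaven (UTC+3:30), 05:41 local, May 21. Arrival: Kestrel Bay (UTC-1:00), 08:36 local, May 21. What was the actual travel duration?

Departure in UTC: 05:41 − 3:30 = 02:11 on May 21.
Arrival in UTC: 08:36 + 1:00 = 09:36 on May 21.
Elapsed = 09:36 − 02:11 = 7 hours 25 minutes.

7 hours 25 minutes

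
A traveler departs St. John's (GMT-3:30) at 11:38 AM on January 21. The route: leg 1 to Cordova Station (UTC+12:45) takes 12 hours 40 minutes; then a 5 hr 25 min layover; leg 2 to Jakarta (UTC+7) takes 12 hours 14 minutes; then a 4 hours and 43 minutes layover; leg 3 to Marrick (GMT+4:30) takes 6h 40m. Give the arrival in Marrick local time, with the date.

1:20 PM on January 23

Convert departure to UTC: 11:38 AM + 3:30 = 3:08 PM UTC on Jan 21.
Add 12 hours and 40 minutes leg 1 → 3:48 AM UTC (Jan 22).
Add 5 hours 25 minutes layover in Cordova Station → 9:13 AM UTC.
Add 12 hours 14 minutes leg 2 → 9:27 PM UTC.
Add 4 hours and 43 minutes layover in Jakarta → 2:10 AM UTC (Jan 23).
Add 6 hours and 40 minutes leg 3 → 8:50 AM UTC.
Marrick is UTC+4:30, so local arrival = 8:50 AM + 4:30 = 1:20 PM on Jan 23.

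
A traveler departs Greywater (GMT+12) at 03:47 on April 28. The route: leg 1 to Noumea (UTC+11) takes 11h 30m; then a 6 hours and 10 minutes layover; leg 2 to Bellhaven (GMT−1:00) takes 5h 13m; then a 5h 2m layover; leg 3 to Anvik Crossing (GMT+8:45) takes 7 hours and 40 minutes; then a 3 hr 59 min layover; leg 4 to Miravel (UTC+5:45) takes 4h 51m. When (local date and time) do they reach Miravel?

17:57 on April 29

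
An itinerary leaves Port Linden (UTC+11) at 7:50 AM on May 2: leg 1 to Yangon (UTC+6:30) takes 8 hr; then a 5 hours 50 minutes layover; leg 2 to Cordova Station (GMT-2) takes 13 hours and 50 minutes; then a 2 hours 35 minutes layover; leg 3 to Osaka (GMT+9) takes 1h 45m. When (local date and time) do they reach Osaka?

1:50 PM on May 3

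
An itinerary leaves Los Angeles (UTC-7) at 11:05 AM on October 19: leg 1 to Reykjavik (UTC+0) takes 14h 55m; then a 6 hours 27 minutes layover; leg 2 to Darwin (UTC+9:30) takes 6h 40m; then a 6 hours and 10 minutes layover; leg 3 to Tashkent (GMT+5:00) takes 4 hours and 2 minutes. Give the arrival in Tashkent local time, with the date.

Convert departure to UTC: 11:05 AM + 7:00 = 6:05 PM UTC on Oct 19.
Add 14 hours and 55 minutes leg 1 → 9:00 AM UTC (Oct 20).
Add 6 hours 27 minutes layover in Reykjavik → 3:27 PM UTC.
Add 6 hours and 40 minutes leg 2 → 10:07 PM UTC.
Add 6 hours 10 minutes layover in Darwin → 4:17 AM UTC (Oct 21).
Add 4 hours and 2 minutes leg 3 → 8:19 AM UTC.
Tashkent is UTC+5:00, so local arrival = 8:19 AM + 5:00 = 1:19 PM on Oct 21.

1:19 PM on October 21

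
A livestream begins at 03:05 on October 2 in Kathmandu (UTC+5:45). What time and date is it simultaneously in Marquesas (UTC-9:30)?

11:50 on October 1

In UTC: 03:05 − 5:45 = 21:20 on Oct 1.
Marquesas is UTC−9:30: 21:20 − 9:30 = 11:50 on Oct 1.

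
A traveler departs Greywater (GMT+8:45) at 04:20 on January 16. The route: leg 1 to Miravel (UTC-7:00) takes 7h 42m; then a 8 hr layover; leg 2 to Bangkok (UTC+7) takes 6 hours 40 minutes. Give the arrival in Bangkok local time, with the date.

00:57 on January 17

Convert departure to UTC: 04:20 − 8:45 = 19:35 UTC on Jan 15.
Add 7 hours 42 minutes leg 1 → 03:17 UTC (Jan 16).
Add 8 hours layover in Miravel → 11:17 UTC.
Add 6 hours 40 minutes leg 2 → 17:57 UTC.
Bangkok is UTC+7:00, so local arrival = 17:57 + 7:00 = 00:57 on Jan 17.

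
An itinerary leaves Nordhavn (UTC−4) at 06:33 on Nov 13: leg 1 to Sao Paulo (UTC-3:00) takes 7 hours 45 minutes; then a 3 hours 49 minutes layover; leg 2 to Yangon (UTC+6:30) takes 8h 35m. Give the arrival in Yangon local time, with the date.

13:12 on Nov 14

Convert departure to UTC: 06:33 + 4:00 = 10:33 UTC on Nov 13.
Add 7 hours and 45 minutes leg 1 → 18:18 UTC.
Add 3 hours and 49 minutes layover in Sao Paulo → 22:07 UTC.
Add 8 hours and 35 minutes leg 2 → 06:42 UTC (Nov 14).
Yangon is UTC+6:30, so local arrival = 06:42 + 6:30 = 13:12 on Nov 14.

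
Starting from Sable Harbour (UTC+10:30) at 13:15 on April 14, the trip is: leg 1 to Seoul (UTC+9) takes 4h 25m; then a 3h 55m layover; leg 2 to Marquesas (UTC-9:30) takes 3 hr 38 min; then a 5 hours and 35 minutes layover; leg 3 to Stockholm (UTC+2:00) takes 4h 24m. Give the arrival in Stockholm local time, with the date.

02:42 on April 15

Convert departure to UTC: 13:15 − 10:30 = 02:45 UTC on Apr 14.
Add 4 hours and 25 minutes leg 1 → 07:10 UTC.
Add 3 hours 55 minutes layover in Seoul → 11:05 UTC.
Add 3 hours 38 minutes leg 2 → 14:43 UTC.
Add 5 hours and 35 minutes layover in Marquesas → 20:18 UTC.
Add 4 hours 24 minutes leg 3 → 00:42 UTC (Apr 15).
Stockholm is UTC+2:00, so local arrival = 00:42 + 2:00 = 02:42 on Apr 15.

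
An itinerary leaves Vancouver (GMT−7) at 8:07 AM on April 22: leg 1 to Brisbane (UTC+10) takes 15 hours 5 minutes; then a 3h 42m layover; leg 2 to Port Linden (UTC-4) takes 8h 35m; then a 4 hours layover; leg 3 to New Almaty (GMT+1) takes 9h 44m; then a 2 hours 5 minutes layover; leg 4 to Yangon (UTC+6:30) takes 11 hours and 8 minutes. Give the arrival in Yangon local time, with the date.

Convert departure to UTC: 8:07 AM + 7:00 = 3:07 PM UTC on Apr 22.
Add 15 hours 5 minutes leg 1 → 6:12 AM UTC (Apr 23).
Add 3 hours and 42 minutes layover in Brisbane → 9:54 AM UTC.
Add 8 hours 35 minutes leg 2 → 6:29 PM UTC.
Add 4 hours layover in Port Linden → 10:29 PM UTC.
Add 9 hours 44 minutes leg 3 → 8:13 AM UTC (Apr 24).
Add 2 hours 5 minutes layover in New Almaty → 10:18 AM UTC.
Add 11 hours 8 minutes leg 4 → 9:26 PM UTC.
Yangon is UTC+6:30, so local arrival = 9:26 PM + 6:30 = 3:56 AM on Apr 25.

3:56 AM on April 25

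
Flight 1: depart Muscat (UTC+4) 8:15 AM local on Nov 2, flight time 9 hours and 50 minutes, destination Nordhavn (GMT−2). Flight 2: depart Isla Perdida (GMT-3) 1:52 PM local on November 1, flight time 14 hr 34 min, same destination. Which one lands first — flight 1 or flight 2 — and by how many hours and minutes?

the second, by 6 hours 39 minutes

Flight 1 in UTC: 8:15 AM − 4:00 = 4:15 AM on Nov 2.
+9 hours and 50 minutes → arrive 2:05 PM UTC on Nov 2.
Flight 2 in UTC: 1:52 PM + 3:00 = 4:52 PM on Nov 1.
+14 hours and 34 minutes → arrive 7:26 AM UTC on Nov 2.
Flight 2 lands earlier by 6 hours 39 minutes.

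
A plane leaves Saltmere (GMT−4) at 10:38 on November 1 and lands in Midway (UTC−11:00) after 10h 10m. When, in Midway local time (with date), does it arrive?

13:48 on November 1

Convert departure to UTC: 10:38 + 4:00 = 14:38 UTC on Nov 1.
Add 10 hours 10 minutes travel time → 00:48 UTC (Nov 2).
Midway is UTC−11:00, so local arrival = 00:48 − 11:00 = 13:48 on Nov 1.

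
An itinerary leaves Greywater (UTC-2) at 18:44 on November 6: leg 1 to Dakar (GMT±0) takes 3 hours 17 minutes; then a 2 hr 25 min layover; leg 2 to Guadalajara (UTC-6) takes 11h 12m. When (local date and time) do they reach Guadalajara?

07:38 on November 7

Convert departure to UTC: 18:44 + 2:00 = 20:44 UTC on Nov 6.
Add 3 hours 17 minutes leg 1 → 00:01 UTC (Nov 7).
Add 2 hours 25 minutes layover in Dakar → 02:26 UTC.
Add 11 hours and 12 minutes leg 2 → 13:38 UTC.
Guadalajara is UTC−6:00, so local arrival = 13:38 − 6:00 = 07:38 on Nov 7.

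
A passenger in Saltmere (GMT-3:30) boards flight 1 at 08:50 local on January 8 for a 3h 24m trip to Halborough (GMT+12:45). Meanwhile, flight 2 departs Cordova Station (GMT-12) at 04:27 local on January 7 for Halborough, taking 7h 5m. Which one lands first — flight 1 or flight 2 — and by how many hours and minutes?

Flight 1 in UTC: 08:50 + 3:30 = 12:20 on Jan 8.
+3 hours and 24 minutes → arrive 15:44 UTC on Jan 8.
Flight 2 in UTC: 04:27 + 12:00 = 16:27 on Jan 7.
+7 hours and 5 minutes → arrive 23:32 UTC on Jan 7.
Flight 2 lands earlier by 16 hours 12 minutes.

the second, by 16 hours 12 minutes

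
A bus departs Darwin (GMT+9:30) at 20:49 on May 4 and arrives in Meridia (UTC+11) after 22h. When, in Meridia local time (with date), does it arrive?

20:19 on May 5

Meridia is 1:30 ahead of Darwin.
After 22 hours it is 18:49 (May 5) in Darwin.
Shift by the zone difference: 18:49 + 1:30 = 20:19 on May 5 in Meridia.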